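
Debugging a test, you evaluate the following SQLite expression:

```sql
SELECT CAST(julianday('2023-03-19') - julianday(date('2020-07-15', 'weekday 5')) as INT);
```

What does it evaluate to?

975

`weekday 5` advances to the next Friday; 2020-07-15 is a Wednesday, so it moves forward to 2020-07-17.
14 days remain in July 2020 after the 17th (31 − 17).
Full months from August 2020 through February 2023 contribute their day counts.
Then 19 days into March 2023.
Total: 14 + 31 + 30 + 31 + 30 + 31 + 31 + 28 + 31 + 30 + 31 + 30 + 31 + 31 + 30 + 31 + 30 + 31 + 31 + 28 + 31 + 30 + 31 + 30 + 31 + 31 + 30 + 31 + 30 + 31 + 31 + 28 + 19 = 975.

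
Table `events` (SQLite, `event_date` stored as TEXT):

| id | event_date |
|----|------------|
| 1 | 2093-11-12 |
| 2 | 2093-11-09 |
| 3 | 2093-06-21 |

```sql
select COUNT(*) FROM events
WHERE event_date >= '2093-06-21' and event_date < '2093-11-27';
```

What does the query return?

3

Rows in [2093-06-21, 2093-11-27): 2093-11-12, 2093-11-09, 2093-06-21 → 3 rows.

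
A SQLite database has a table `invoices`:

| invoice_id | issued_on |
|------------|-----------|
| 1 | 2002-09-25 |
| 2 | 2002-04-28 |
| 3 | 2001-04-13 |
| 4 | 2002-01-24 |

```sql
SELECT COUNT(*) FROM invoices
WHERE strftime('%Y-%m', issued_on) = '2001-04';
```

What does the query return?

Rows with year-month 2001-04: 2001-04-13 → 1.

1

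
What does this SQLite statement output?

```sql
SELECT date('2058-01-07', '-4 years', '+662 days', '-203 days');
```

2055-04-11

Adding -4 years to 2058-01-07 gives 2054-01-07.
Applying '+662 days' to 2054-01-07: counting 662 days forward gives 2055-10-31.
Applying '-203 days' to 2055-10-31: counting 203 days back gives 2055-04-11.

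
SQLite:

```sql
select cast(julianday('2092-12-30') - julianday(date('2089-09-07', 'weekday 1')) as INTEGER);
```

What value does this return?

`weekday 1` advances to the next Monday; 2089-09-07 is a Wednesday, so it moves forward to 2089-09-12.
18 days remain in September 2089 after the 12th (30 − 12).
Full months from October 2089 through November 2092 contribute their day counts.
Then 30 days into December 2092.
Total: 18 + 31 + 30 + 31 + 31 + 28 + 31 + 30 + 31 + 30 + 31 + 31 + 30 + 31 + 30 + 31 + 31 + 28 + 31 + 30 + 31 + 30 + 31 + 31 + 30 + 31 + 30 + 31 + 31 + 29 + 31 + 30 + 31 + 30 + 31 + 31 + 30 + 31 + 30 + 30 = 1205.

1205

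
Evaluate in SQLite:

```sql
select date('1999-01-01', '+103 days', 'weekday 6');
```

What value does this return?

Applying '+103 days' to 1999-01-01: counting 103 days forward gives 1999-04-14.
`weekday 6` advances to the next Saturday; 1999-04-14 is a Wednesday, so it moves forward to 1999-04-17.

1999-04-17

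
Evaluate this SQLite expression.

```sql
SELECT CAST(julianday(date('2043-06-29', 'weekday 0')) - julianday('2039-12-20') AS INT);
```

1293

`weekday 0` advances to the next Sunday; 2043-06-29 is a Monday, so it moves forward to 2043-07-05.
11 days remain in December 2039 after the 20th (31 − 20).
Full months from January 2040 through June 2043 contribute their day counts.
Then 5 days into July 2043.
Total: 11 + 31 + 29 + 31 + 30 + 31 + 30 + 31 + 31 + 30 + 31 + 30 + 31 + 31 + 28 + 31 + 30 + 31 + 30 + 31 + 31 + 30 + 31 + 30 + 31 + 31 + 28 + 31 + 30 + 31 + 30 + 31 + 31 + 30 + 31 + 30 + 31 + 31 + 28 + 31 + 30 + 31 + 30 + 5 = 1293.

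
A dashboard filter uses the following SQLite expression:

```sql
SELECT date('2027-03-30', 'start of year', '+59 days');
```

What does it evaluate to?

`start of year` rewinds 2027-03-30 to 2027-01-01.
Applying '+59 days' to 2027-01-01: counting 59 days forward gives 2027-03-01.

2027-03-01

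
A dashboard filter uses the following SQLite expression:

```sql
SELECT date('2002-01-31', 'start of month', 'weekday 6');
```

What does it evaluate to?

2002-01-05

`start of month` rewinds 2002-01-31 to 2002-01-01.
`weekday 6` advances to the next Saturday; 2002-01-01 is a Tuesday, so it moves forward to 2002-01-05.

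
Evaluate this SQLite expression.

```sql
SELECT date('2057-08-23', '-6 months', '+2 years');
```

2059-02-23

Adding -6 months to 2057-08-23 gives 2057-02-23.
Adding +2 years to 2057-02-23 gives 2059-02-23.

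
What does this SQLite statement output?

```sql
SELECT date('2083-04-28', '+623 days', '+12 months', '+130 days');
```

Applying '+623 days' to 2083-04-28: counting 623 days forward gives 2085-01-10.
Adding +12 months to 2085-01-10 gives 2086-01-10.
Applying '+130 days' to 2086-01-10: counting 130 days forward gives 2086-05-20.

2086-05-20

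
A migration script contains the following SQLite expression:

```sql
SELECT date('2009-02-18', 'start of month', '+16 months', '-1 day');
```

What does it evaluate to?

`start of month` rewinds 2009-02-18 to 2009-02-01.
Adding +16 months to 2009-02-01 gives 2010-06-01.
Going back 1 day from 2010-06-01 reaches 2010-05-31 (last day of May, 31 days).

2010-05-31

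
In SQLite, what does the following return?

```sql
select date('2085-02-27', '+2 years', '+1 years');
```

Adding +2 years to 2085-02-27 gives 2087-02-27.
Adding +1 year to 2087-02-27 gives 2088-02-27.

2088-02-27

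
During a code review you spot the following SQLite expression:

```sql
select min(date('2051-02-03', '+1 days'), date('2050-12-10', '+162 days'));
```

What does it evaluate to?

2051-02-04

date('2051-02-03', '+1 days') → 2051-02-04.
date('2050-12-10', '+162 days') → 2051-05-21.
Earlier of the two is 2051-02-04.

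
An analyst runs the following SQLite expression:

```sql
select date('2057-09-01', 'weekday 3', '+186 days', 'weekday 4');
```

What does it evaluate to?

`weekday 3` advances to the next Wednesday; 2057-09-01 is a Saturday, so it moves forward to 2057-09-05.
Applying '+186 days' to 2057-09-05: counting 186 days forward gives 2058-03-10.
`weekday 4` advances to the next Thursday; 2058-03-10 is a Sunday, so it moves forward to 2058-03-14.

2058-03-14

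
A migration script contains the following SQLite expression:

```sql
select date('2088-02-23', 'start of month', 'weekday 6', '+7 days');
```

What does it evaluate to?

2088-02-14

`start of month` rewinds 2088-02-23 to 2088-02-01.
`weekday 6` advances to the next Saturday; 2088-02-01 is a Sunday, so it moves forward to 2088-02-07.
Advancing 7 more days within February lands on 2088-02-14.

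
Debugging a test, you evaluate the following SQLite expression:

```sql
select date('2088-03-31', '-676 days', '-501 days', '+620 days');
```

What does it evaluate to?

2086-09-21

Applying '-676 days' to 2088-03-31: counting 676 days back gives 2086-05-25.
Applying '-501 days' to 2086-05-25: counting 501 days back gives 2085-01-09.
Applying '+620 days' to 2085-01-09: counting 620 days forward gives 2086-09-21.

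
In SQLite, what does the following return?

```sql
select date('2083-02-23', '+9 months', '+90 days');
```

2084-02-21

Adding +9 months to 2083-02-23 gives 2083-11-23.
Applying '+90 days' to 2083-11-23: counting 90 days forward gives 2084-02-21.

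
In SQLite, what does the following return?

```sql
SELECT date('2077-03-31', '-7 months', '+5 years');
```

2081-08-31

Adding -7 months to 2077-03-31 gives 2076-08-31.
Adding +5 years to 2076-08-31 gives 2081-08-31.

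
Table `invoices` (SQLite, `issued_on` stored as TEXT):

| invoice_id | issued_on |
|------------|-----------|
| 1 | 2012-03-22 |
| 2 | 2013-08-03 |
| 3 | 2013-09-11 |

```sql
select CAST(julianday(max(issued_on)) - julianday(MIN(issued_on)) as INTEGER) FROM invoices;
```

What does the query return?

MIN = 2012-03-22, MAX = 2013-09-11.
9 days remain in March 2012 after the 22nd (31 − 22).
Full months from April 2012 through August 2013 contribute their day counts.
Then 11 days into September 2013.
Total: 9 + 30 + 31 + 30 + 31 + 31 + 30 + 31 + 30 + 31 + 31 + 28 + 31 + 30 + 31 + 30 + 31 + 31 + 11 = 538.

538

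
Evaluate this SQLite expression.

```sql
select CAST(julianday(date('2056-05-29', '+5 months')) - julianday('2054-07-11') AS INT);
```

Adding +5 months to 2056-05-29 gives 2056-10-29.
20 days remain in July 2054 after the 11th (31 − 11).
Full months from August 2054 through September 2056 contribute their day counts.
Then 29 days into October 2056.
Total: 20 + 31 + 30 + 31 + 30 + 31 + 31 + 28 + 31 + 30 + 31 + 30 + 31 + 31 + 30 + 31 + 30 + 31 + 31 + 29 + 31 + 30 + 31 + 30 + 31 + 31 + 30 + 29 = 841.

841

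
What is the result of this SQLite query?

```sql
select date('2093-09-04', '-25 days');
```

2093-08-10

Going back 4 days from 2093-09-04 reaches 2093-08-31 (last day of August, 31 days).
Going back 21 days within August lands on 2093-08-10.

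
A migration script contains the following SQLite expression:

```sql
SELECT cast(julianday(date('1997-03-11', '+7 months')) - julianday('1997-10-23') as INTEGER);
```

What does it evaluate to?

-12

Adding +7 months to 1997-03-11 gives 1997-10-11.
Both dates are in October 1997: 23 − 11 = 12.
The subtraction is earlier − later, so the result is −12 → -12.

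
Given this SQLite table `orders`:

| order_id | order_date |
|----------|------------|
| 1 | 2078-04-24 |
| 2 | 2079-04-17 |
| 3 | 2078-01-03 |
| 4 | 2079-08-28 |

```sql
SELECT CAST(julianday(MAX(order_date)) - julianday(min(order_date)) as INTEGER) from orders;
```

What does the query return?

602

MIN = 2078-01-03, MAX = 2079-08-28.
28 days remain in January 2078 after the 3rd (31 − 3).
Full months from February 2078 through July 2079 contribute their day counts.
Then 28 days into August 2079.
Total: 28 + 28 + 31 + 30 + 31 + 30 + 31 + 31 + 30 + 31 + 30 + 31 + 31 + 28 + 31 + 30 + 31 + 30 + 31 + 28 = 602.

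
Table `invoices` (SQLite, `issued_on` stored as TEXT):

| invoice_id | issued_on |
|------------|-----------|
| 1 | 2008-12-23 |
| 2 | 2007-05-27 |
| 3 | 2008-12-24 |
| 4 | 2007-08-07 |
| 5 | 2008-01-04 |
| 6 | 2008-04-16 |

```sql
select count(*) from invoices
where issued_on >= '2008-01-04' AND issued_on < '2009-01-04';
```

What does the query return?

4

Rows in [2008-01-04, 2009-01-04): 2008-12-23, 2008-12-24, 2008-01-04, 2008-04-16 → 4 rows.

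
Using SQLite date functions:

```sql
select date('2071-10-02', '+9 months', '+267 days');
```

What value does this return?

2073-03-26

Adding +9 months to 2071-10-02 gives 2072-07-02.
Applying '+267 days' to 2072-07-02: counting 267 days forward gives 2073-03-26.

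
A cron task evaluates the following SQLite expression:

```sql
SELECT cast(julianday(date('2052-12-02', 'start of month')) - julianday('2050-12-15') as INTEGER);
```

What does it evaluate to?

717

`start of month` rewinds 2052-12-02 to 2052-12-01.
16 days remain in December 2050 after the 15th (31 − 15).
Full months from January 2051 through November 2052 contribute their day counts.
Then 1 day into December 2052.
Total: 16 + 31 + 28 + 31 + 30 + 31 + 30 + 31 + 31 + 30 + 31 + 30 + 31 + 31 + 29 + 31 + 30 + 31 + 30 + 31 + 31 + 30 + 31 + 30 + 1 = 717.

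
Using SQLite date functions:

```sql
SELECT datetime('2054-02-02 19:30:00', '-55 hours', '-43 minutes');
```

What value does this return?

2054-01-31 11:47:00

-55 hours from 2054-02-02 19:30:00 is 2054-01-31 12:30:00 (crosses midnight).
-43 minutes from 2054-01-31 12:30:00 is 2054-01-31 11:47:00.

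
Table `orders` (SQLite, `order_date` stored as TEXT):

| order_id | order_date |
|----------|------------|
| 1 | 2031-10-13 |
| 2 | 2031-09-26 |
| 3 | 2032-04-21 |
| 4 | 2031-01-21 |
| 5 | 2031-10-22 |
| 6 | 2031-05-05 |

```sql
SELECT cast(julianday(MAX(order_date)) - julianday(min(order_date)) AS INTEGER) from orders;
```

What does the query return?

456

MIN = 2031-01-21, MAX = 2032-04-21.
10 days remain in January 2031 after the 21st (31 − 21).
Full months from February 2031 through March 2032 contribute their day counts.
Then 21 days into April 2032.
Total: 10 + 28 + 31 + 30 + 31 + 30 + 31 + 31 + 30 + 31 + 30 + 31 + 31 + 29 + 31 + 21 = 456.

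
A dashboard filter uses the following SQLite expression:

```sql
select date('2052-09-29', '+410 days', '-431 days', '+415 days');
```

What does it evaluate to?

Applying '+410 days' to 2052-09-29: counting 410 days forward gives 2053-11-13.
Applying '-431 days' to 2053-11-13: counting 431 days back gives 2052-09-08.
Applying '+415 days' to 2052-09-08: counting 415 days forward gives 2053-10-28.

2053-10-28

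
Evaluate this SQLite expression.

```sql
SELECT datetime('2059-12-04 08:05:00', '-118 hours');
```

2059-11-29 10:05:00

-118 hours from 2059-12-04 08:05:00 is 2059-11-29 10:05:00 (crosses midnight).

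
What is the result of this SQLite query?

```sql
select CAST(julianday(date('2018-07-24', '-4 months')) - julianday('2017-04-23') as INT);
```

Adding -4 months to 2018-07-24 gives 2018-03-24.
7 days remain in April 2017 after the 23rd (30 − 23).
Full months from May 2017 through February 2018 contribute their day counts.
Then 24 days into March 2018.
Total: 7 + 31 + 30 + 31 + 31 + 30 + 31 + 30 + 31 + 31 + 28 + 24 = 335.

335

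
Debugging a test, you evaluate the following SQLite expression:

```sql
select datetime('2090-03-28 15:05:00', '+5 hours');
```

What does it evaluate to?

+5 hours from 2090-03-28 15:05:00 is 2090-03-28 20:05:00.

2090-03-28 20:05:00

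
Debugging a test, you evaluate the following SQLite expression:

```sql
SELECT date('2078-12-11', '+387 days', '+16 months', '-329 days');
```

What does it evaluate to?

2080-06-07

Applying '+387 days' to 2078-12-11: counting 387 days forward gives 2080-01-02.
Adding +16 months to 2080-01-02 gives 2081-05-02.
Applying '-329 days' to 2081-05-02: counting 329 days back gives 2080-06-07.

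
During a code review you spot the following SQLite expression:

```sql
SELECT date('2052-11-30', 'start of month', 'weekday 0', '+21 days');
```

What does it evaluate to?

`start of month` rewinds 2052-11-30 to 2052-11-01.
`weekday 0` advances to the next Sunday; 2052-11-01 is a Friday, so it moves forward to 2052-11-03.
Advancing 21 more days within November lands on 2052-11-24.

2052-11-24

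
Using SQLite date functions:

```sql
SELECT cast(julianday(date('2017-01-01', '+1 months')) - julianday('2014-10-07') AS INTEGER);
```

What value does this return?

Adding +1 month to 2017-01-01 gives 2017-02-01.
24 days remain in October 2014 after the 7th (31 − 7).
Full months from November 2014 through January 2017 contribute their day counts.
Then 1 day into February 2017.
Total: 24 + 30 + 31 + 31 + 28 + 31 + 30 + 31 + 30 + 31 + 31 + 30 + 31 + 30 + 31 + 31 + 29 + 31 + 30 + 31 + 30 + 31 + 31 + 30 + 31 + 30 + 31 + 31 + 1 = 848.

848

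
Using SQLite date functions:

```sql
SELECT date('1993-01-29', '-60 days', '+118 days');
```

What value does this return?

Applying '-60 days' to 1993-01-29: counting 60 days back gives 1992-11-30.
Applying '+118 days' to 1992-11-30: counting 118 days forward gives 1993-03-28.

1993-03-28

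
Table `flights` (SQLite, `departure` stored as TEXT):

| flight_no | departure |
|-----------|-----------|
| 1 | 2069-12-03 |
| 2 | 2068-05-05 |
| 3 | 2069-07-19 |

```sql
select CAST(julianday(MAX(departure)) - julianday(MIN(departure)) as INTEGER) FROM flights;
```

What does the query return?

577

MIN = 2068-05-05, MAX = 2069-12-03.
26 days remain in May 2068 after the 5th (31 − 5).
Full months from June 2068 through November 2069 contribute their day counts.
Then 3 days into December 2069.
Total: 26 + 30 + 31 + 31 + 30 + 31 + 30 + 31 + 31 + 28 + 31 + 30 + 31 + 30 + 31 + 31 + 30 + 31 + 30 + 3 = 577.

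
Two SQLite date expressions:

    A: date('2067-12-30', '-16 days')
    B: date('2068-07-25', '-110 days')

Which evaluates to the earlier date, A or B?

A = 2067-12-14.
B = 2068-04-06.
A is earlier.

A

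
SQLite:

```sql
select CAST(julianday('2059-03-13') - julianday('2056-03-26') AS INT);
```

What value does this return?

1082

5 days remain in March 2056 after the 26th (31 − 26).
Full months from April 2056 through February 2059 contribute their day counts.
Then 13 days into March 2059.
Total: 5 + 30 + 31 + 30 + 31 + 31 + 30 + 31 + 30 + 31 + 31 + 28 + 31 + 30 + 31 + 30 + 31 + 31 + 30 + 31 + 30 + 31 + 31 + 28 + 31 + 30 + 31 + 30 + 31 + 31 + 30 + 31 + 30 + 31 + 31 + 28 + 13 = 1082.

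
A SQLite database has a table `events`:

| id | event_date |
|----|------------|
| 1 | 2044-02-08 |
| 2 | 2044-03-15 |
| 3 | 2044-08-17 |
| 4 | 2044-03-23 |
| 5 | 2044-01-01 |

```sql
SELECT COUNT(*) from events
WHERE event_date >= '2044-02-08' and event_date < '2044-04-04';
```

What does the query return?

Rows in [2044-02-08, 2044-04-04): 2044-02-08, 2044-03-15, 2044-03-23 → 3 rows.

3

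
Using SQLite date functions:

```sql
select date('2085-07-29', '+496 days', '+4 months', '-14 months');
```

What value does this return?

2086-02-07

Applying '+496 days' to 2085-07-29: counting 496 days forward gives 2086-12-07.
Adding +4 months to 2086-12-07 gives 2087-04-07.
Adding -14 months to 2087-04-07 gives 2086-02-07.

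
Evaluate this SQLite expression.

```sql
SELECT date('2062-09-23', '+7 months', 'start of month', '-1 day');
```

2063-03-31

Adding +7 months to 2062-09-23 gives 2063-04-23.
`start of month` rewinds 2063-04-23 to 2063-04-01.
Going back 1 day from 2063-04-01 reaches 2063-03-31 (last day of March, 31 days).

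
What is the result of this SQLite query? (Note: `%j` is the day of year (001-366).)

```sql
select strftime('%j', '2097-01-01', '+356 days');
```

357

First apply '+356 days': 2097-01-01 → 2097-12-23.
Day-of-year for 2097-12-23: days since 2097-01-01 inclusive = 357, zero-padded to 357.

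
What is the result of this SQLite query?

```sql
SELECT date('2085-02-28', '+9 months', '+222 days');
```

2086-07-08

Adding +9 months to 2085-02-28 gives 2085-11-28.
Applying '+222 days' to 2085-11-28: counting 222 days forward gives 2086-07-08.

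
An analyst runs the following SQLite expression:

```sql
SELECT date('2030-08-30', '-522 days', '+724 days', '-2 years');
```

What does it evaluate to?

Applying '-522 days' to 2030-08-30: counting 522 days back gives 2029-03-26.
Applying '+724 days' to 2029-03-26: counting 724 days forward gives 2031-03-20.
Adding -2 years to 2031-03-20 gives 2029-03-20.

2029-03-20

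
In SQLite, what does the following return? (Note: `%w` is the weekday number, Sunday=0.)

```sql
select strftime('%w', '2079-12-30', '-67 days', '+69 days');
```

First apply '-67 days', '+69 days': 2079-12-30 → 2080-01-01.
2080-01-01 is a Monday; with Sunday=0 that is 1.

1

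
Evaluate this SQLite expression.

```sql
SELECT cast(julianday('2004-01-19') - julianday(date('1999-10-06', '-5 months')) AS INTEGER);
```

1719

Adding -5 months to 1999-10-06 gives 1999-05-06.
25 days remain in May 1999 after the 6th (31 − 6).
Full months from June 1999 through December 2003 contribute their day counts.
Then 19 days into January 2004.
Total: 25 + 30 + 31 + 31 + 30 + 31 + 30 + 31 + 31 + 29 + 31 + 30 + 31 + 30 + 31 + 31 + 30 + 31 + 30 + 31 + 31 + 28 + 31 + 30 + 31 + 30 + 31 + 31 + 30 + 31 + 30 + 31 + 31 + 28 + 31 + 30 + 31 + 30 + 31 + 31 + 30 + 31 + 30 + 31 + 31 + 28 + 31 + 30 + 31 + 30 + 31 + 31 + 30 + 31 + 30 + 31 + 19 = 1719.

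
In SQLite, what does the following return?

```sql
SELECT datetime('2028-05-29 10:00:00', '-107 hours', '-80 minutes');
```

2028-05-24 21:40:00

-107 hours from 2028-05-29 10:00:00 is 2028-05-24 23:00:00 (crosses midnight).
80 minutes = 1h 20m; -80 minutes from 2028-05-24 23:00:00 is 2028-05-24 21:40:00.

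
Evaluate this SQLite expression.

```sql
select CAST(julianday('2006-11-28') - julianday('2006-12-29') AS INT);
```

2 days remain in November 2006 after the 28th (30 − 28).
Then 29 days into December 2006.
Total: 2 + 29 = 31.
The subtraction is earlier − later, so the result is −31 → -31.

-31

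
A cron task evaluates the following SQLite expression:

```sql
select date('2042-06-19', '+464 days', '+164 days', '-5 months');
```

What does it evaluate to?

2043-10-08

Applying '+464 days' to 2042-06-19: counting 464 days forward gives 2043-09-26.
Applying '+164 days' to 2043-09-26: counting 164 days forward gives 2044-03-08.
Adding -5 months to 2044-03-08 gives 2043-10-08.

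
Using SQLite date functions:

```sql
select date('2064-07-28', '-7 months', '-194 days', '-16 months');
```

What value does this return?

Adding -7 months to 2064-07-28 gives 2063-12-28.
Applying '-194 days' to 2063-12-28: counting 194 days back gives 2063-06-17.
Adding -16 months to 2063-06-17 gives 2062-02-17.

2062-02-17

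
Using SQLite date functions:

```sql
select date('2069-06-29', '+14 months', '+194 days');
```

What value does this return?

Adding +14 months to 2069-06-29 gives 2070-08-29.
Applying '+194 days' to 2070-08-29: counting 194 days forward gives 2071-03-11.

2071-03-11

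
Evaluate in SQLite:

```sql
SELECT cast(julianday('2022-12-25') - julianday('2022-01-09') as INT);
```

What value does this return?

22 days remain in January 2022 after the 9th (31 − 9).
Full months from February 2022 through November 2022 contribute their day counts.
Then 25 days into December 2022.
Total: 22 + 28 + 31 + 30 + 31 + 30 + 31 + 31 + 30 + 31 + 30 + 25 = 350.

350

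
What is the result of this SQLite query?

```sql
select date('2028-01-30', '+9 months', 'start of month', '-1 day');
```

Adding +9 months to 2028-01-30 gives 2028-10-30.
`start of month` rewinds 2028-10-30 to 2028-10-01.
Going back 1 day from 2028-10-01 reaches 2028-09-30 (last day of September, 30 days).

2028-09-30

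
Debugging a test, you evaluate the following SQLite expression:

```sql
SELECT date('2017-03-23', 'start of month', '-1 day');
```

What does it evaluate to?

`start of month` rewinds 2017-03-23 to 2017-03-01.
Going back 1 day from 2017-03-01 reaches 2017-02-28 (last day of February, 28 days).

2017-02-28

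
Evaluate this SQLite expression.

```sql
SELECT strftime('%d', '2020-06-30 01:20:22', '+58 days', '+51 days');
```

First apply '+58 days', '+51 days': 2020-06-30 01:20:22 → 2020-10-17 01:20:22.
`%d` extracts the 2-digit day of month: 17.

17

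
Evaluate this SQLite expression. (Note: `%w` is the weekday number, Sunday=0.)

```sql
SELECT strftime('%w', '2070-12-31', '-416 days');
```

0

First apply '-416 days': 2070-12-31 → 2069-11-10.
2069-11-10 is a Sunday; with Sunday=0 that is 0.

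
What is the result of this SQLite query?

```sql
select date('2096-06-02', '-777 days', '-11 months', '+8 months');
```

Applying '-777 days' to 2096-06-02: counting 777 days back gives 2094-04-17.
Adding -11 months to 2094-04-17 gives 2093-05-17.
Adding +8 months to 2093-05-17 gives 2094-01-17.

2094-01-17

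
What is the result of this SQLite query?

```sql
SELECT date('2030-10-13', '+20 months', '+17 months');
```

2033-11-13

Adding +20 months to 2030-10-13 gives 2032-06-13.
Adding +17 months to 2032-06-13 gives 2033-11-13.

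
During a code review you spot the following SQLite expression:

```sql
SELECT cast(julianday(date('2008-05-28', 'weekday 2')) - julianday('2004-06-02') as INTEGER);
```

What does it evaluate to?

1462

`weekday 2` advances to the next Tuesday; 2008-05-28 is a Wednesday, so it moves forward to 2008-06-03.
28 days remain in June 2004 after the 2nd (30 − 2).
Full months from July 2004 through May 2008 contribute their day counts.
Then 3 days into June 2008.
Total: 28 + 31 + 31 + 30 + 31 + 30 + 31 + 31 + 28 + 31 + 30 + 31 + 30 + 31 + 31 + 30 + 31 + 30 + 31 + 31 + 28 + 31 + 30 + 31 + 30 + 31 + 31 + 30 + 31 + 30 + 31 + 31 + 28 + 31 + 30 + 31 + 30 + 31 + 31 + 30 + 31 + 30 + 31 + 31 + 29 + 31 + 30 + 31 + 3 = 1462.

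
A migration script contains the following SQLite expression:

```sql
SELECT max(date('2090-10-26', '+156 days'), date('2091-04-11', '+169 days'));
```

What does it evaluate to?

date('2090-10-26', '+156 days') → 2091-03-31.
date('2091-04-11', '+169 days') → 2091-09-27.
Later of the two is 2091-09-27.

2091-09-27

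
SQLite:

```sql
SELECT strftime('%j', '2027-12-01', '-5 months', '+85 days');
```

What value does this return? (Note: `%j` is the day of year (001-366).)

First apply '-5 months', '+85 days': 2027-12-01 → 2027-09-24.
Day-of-year for 2027-09-24: days since 2027-01-01 inclusive = 267, zero-padded to 267.

267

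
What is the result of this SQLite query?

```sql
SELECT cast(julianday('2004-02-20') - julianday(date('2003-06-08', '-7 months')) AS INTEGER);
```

Adding -7 months to 2003-06-08 gives 2002-11-08.
22 days remain in November 2002 after the 8th (30 − 8).
Full months from December 2002 through January 2004 contribute their day counts.
Then 20 days into February 2004.
Total: 22 + 31 + 31 + 28 + 31 + 30 + 31 + 30 + 31 + 31 + 30 + 31 + 30 + 31 + 31 + 20 = 469.

469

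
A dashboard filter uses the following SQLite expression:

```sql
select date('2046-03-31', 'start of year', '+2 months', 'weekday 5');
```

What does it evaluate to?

`start of year` rewinds 2046-03-31 to 2046-01-01.
Adding +2 months to 2046-01-01 gives 2046-03-01.
`weekday 5` advances to the next Friday; 2046-03-01 is a Thursday, so it moves forward to 2046-03-02.

2046-03-02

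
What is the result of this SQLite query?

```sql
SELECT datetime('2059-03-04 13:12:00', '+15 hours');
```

2059-03-05 04:12:00

+15 hours from 2059-03-04 13:12:00 is 2059-03-05 04:12:00 (crosses midnight).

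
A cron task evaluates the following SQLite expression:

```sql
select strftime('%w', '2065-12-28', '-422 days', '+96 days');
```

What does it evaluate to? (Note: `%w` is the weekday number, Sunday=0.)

First apply '-422 days', '+96 days': 2065-12-28 → 2065-02-05.
2065-02-05 is a Thursday; with Sunday=0 that is 4.

4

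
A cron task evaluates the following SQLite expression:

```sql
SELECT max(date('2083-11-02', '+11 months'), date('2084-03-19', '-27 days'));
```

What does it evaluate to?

2084-10-02

date('2083-11-02', '+11 months') → 2084-10-02.
date('2084-03-19', '-27 days') → 2084-02-21.
Later of the two is 2084-10-02.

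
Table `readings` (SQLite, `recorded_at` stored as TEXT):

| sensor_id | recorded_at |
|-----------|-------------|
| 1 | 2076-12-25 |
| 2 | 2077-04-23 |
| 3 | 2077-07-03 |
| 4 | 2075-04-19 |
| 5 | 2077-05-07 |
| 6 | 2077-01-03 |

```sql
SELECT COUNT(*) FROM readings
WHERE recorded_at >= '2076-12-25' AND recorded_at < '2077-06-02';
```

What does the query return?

4

Rows in [2076-12-25, 2077-06-02): 2076-12-25, 2077-04-23, 2077-05-07, 2077-01-03 → 4 rows.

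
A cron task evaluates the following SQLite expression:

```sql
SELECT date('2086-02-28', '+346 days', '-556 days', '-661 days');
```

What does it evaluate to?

2083-10-11

Applying '+346 days' to 2086-02-28: counting 346 days forward gives 2087-02-09.
Applying '-556 days' to 2087-02-09: counting 556 days back gives 2085-08-02.
Applying '-661 days' to 2085-08-02: counting 661 days back gives 2083-10-11.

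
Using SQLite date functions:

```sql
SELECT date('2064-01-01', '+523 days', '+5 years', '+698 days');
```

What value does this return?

Applying '+523 days' to 2064-01-01: counting 523 days forward gives 2065-06-07.
Adding +5 years to 2065-06-07 gives 2070-06-07.
Applying '+698 days' to 2070-06-07: counting 698 days forward gives 2072-05-05.

2072-05-05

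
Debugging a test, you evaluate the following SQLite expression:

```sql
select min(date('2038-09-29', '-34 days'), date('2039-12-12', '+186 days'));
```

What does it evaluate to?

2038-08-26

date('2038-09-29', '-34 days') → 2038-08-26.
date('2039-12-12', '+186 days') → 2040-06-15.
Earlier of the two is 2038-08-26.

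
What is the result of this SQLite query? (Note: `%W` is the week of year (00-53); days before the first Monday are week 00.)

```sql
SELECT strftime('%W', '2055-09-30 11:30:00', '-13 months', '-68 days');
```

25

First apply '-13 months', '-68 days': 2055-09-30 11:30:00 → 2054-06-23 11:30:00.
2054-06-23 is a Tuesday. SQLite's %W counts Mondays since the year started; the result is 25.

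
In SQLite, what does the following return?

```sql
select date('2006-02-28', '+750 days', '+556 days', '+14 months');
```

2010-11-26

Applying '+750 days' to 2006-02-28: counting 750 days forward gives 2008-03-19.
Applying '+556 days' to 2008-03-19: counting 556 days forward gives 2009-09-26.
Adding +14 months to 2009-09-26 gives 2010-11-26.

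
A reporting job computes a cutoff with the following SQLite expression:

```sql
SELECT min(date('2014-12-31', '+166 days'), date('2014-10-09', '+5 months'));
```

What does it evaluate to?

2015-03-09

date('2014-12-31', '+166 days') → 2015-06-15.
date('2014-10-09', '+5 months') → 2015-03-09.
Earlier of the two is 2015-03-09.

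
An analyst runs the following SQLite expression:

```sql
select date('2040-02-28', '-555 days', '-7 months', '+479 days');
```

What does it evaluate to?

Applying '-555 days' to 2040-02-28: counting 555 days back gives 2038-08-22.
Adding -7 months to 2038-08-22 gives 2038-01-22.
Applying '+479 days' to 2038-01-22: counting 479 days forward gives 2039-05-16.

2039-05-16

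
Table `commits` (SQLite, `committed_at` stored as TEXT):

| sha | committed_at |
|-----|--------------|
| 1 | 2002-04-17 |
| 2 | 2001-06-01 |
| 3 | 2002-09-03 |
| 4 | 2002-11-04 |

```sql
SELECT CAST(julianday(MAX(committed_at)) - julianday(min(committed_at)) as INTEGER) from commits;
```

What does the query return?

MIN = 2001-06-01, MAX = 2002-11-04.
29 days remain in June 2001 after the 1st (30 − 1).
Full months from July 2001 through October 2002 contribute their day counts.
Then 4 days into November 2002.
Total: 29 + 31 + 31 + 30 + 31 + 30 + 31 + 31 + 28 + 31 + 30 + 31 + 30 + 31 + 31 + 30 + 31 + 4 = 521.

521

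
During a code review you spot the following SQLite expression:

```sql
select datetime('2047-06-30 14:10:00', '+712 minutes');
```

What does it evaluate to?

712 minutes = 11h 52m; +712 minutes from 2047-06-30 14:10:00 is 2047-07-01 02:02:00 (crosses midnight).

2047-07-01 02:02:00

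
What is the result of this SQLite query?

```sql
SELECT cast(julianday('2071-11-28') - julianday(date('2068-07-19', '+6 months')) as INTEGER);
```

Adding +6 months to 2068-07-19 gives 2069-01-19.
12 days remain in January 2069 after the 19th (31 − 19).
Full months from February 2069 through October 2071 contribute their day counts.
Then 28 days into November 2071.
Total: 12 + 28 + 31 + 30 + 31 + 30 + 31 + 31 + 30 + 31 + 30 + 31 + 31 + 28 + 31 + 30 + 31 + 30 + 31 + 31 + 30 + 31 + 30 + 31 + 31 + 28 + 31 + 30 + 31 + 30 + 31 + 31 + 30 + 31 + 28 = 1043.

1043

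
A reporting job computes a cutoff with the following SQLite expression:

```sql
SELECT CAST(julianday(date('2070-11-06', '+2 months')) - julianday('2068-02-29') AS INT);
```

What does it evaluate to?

Adding +2 months to 2070-11-06 gives 2071-01-06.
0 days remain in February 2068 after the 29th (29 − 29).
Full months from March 2068 through December 2070 contribute their day counts.
Then 6 days into January 2071.
Total: 0 + 31 + 30 + 31 + 30 + 31 + 31 + 30 + 31 + 30 + 31 + 31 + 28 + 31 + 30 + 31 + 30 + 31 + 31 + 30 + 31 + 30 + 31 + 31 + 28 + 31 + 30 + 31 + 30 + 31 + 31 + 30 + 31 + 30 + 31 + 6 = 1042.

1042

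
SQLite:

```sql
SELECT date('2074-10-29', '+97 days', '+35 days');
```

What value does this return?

2075-03-10

Applying '+97 days' to 2074-10-29: counting 97 days forward gives 2075-02-03.
February 2075 has 28 days; 25 remain after the 3rd, so 26 days reach 2075-03-01.
Advancing 9 more days within March lands on 2075-03-10.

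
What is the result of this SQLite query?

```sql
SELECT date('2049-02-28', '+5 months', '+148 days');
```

2049-12-23

Adding +5 months to 2049-02-28 gives 2049-07-28.
Applying '+148 days' to 2049-07-28: counting 148 days forward gives 2049-12-23.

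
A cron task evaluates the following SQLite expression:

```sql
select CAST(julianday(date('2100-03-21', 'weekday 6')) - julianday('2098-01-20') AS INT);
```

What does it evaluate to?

796

`weekday 6` advances to the next Saturday; 2100-03-21 is a Sunday, so it moves forward to 2100-03-27.
11 days remain in January 2098 after the 20th (31 − 20).
Full months from February 2098 through February 2100 contribute their day counts.
Then 27 days into March 2100.
Total: 11 + 28 + 31 + 30 + 31 + 30 + 31 + 31 + 30 + 31 + 30 + 31 + 31 + 28 + 31 + 30 + 31 + 30 + 31 + 31 + 30 + 31 + 30 + 31 + 31 + 28 + 27 = 796.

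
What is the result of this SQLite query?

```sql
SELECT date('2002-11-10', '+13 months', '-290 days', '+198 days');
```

2003-09-09

Adding +13 months to 2002-11-10 gives 2003-12-10.
Applying '-290 days' to 2003-12-10: counting 290 days back gives 2003-02-23.
Applying '+198 days' to 2003-02-23: counting 198 days forward gives 2003-09-09.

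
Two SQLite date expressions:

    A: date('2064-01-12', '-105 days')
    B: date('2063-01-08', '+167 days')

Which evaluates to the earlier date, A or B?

B

A = 2063-09-29.
B = 2063-06-24.
B is earlier.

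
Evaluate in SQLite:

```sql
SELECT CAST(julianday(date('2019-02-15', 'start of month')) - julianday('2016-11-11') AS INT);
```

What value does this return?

`start of month` rewinds 2019-02-15 to 2019-02-01.
19 days remain in November 2016 after the 11th (30 − 11).
Full months from December 2016 through January 2019 contribute their day counts.
Then 1 day into February 2019.
Total: 19 + 31 + 31 + 28 + 31 + 30 + 31 + 30 + 31 + 31 + 30 + 31 + 30 + 31 + 31 + 28 + 31 + 30 + 31 + 30 + 31 + 31 + 30 + 31 + 30 + 31 + 31 + 1 = 812.

812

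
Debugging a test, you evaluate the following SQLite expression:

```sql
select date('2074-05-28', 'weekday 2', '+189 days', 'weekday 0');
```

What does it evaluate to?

`weekday 2` advances to the next Tuesday; 2074-05-28 is a Monday, so it moves forward to 2074-05-29.
Applying '+189 days' to 2074-05-29: counting 189 days forward gives 2074-12-04.
`weekday 0` advances to the next Sunday; 2074-12-04 is a Tuesday, so it moves forward to 2074-12-09.

2074-12-09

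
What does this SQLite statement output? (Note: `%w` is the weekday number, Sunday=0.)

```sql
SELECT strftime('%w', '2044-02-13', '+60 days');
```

3

First apply '+60 days': 2044-02-13 → 2044-04-13.
2044-04-13 is a Wednesday; with Sunday=0 that is 3.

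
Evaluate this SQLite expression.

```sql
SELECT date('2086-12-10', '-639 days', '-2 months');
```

2085-01-11

Applying '-639 days' to 2086-12-10: counting 639 days back gives 2085-03-11.
Adding -2 months to 2085-03-11 gives 2085-01-11.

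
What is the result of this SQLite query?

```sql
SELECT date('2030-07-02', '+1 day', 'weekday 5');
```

2030-07-05

Advancing 1 more day within July lands on 2030-07-03.
`weekday 5` advances to the next Friday; 2030-07-03 is a Wednesday, so it moves forward to 2030-07-05.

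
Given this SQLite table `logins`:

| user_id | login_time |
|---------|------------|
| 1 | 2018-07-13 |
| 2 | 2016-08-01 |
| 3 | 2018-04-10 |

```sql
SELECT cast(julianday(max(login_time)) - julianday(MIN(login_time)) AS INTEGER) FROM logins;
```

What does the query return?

MIN = 2016-08-01, MAX = 2018-07-13.
30 days remain in August 2016 after the 1st (31 − 1).
Full months from September 2016 through June 2018 contribute their day counts.
Then 13 days into July 2018.
Total: 30 + 30 + 31 + 30 + 31 + 31 + 28 + 31 + 30 + 31 + 30 + 31 + 31 + 30 + 31 + 30 + 31 + 31 + 28 + 31 + 30 + 31 + 30 + 13 = 711.

711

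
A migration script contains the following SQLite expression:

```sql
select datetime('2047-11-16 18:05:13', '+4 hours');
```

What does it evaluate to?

+4 hours from 2047-11-16 18:05:13 is 2047-11-16 22:05:13.

2047-11-16 22:05:13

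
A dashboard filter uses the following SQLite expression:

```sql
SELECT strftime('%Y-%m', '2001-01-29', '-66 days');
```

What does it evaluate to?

2000-11

First apply '-66 days': 2001-01-29 → 2000-11-24.
`%Y-%m` extracts the year-month: 2000-11.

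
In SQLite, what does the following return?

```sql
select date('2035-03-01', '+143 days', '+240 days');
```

Applying '+143 days' to 2035-03-01: counting 143 days forward gives 2035-07-22.
Applying '+240 days' to 2035-07-22: counting 240 days forward gives 2036-03-18.

2036-03-18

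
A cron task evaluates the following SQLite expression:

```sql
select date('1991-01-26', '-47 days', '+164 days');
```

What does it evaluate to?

1991-05-23

Applying '-47 days' to 1991-01-26: counting 47 days back gives 1990-12-10.
Applying '+164 days' to 1990-12-10: counting 164 days forward gives 1991-05-23.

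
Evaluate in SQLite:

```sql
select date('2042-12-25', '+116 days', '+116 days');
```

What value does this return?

2043-08-14

Applying '+116 days' to 2042-12-25: counting 116 days forward gives 2043-04-20.
Applying '+116 days' to 2043-04-20: counting 116 days forward gives 2043-08-14.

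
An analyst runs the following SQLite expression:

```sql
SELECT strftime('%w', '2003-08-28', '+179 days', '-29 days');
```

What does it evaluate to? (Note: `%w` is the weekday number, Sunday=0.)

0

First apply '+179 days', '-29 days': 2003-08-28 → 2004-01-25.
2004-01-25 is a Sunday; with Sunday=0 that is 0.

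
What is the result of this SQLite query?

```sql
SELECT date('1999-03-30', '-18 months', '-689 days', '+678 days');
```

1997-09-19

Adding -18 months to 1999-03-30 gives 1997-09-30.
Applying '-689 days' to 1997-09-30: counting 689 days back gives 1995-11-11.
Applying '+678 days' to 1995-11-11: counting 678 days forward gives 1997-09-19.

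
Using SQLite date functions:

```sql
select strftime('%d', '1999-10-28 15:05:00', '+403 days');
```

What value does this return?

First apply '+403 days': 1999-10-28 15:05:00 → 2000-12-04 15:05:00.
`%d` extracts the 2-digit day of month: 04.

04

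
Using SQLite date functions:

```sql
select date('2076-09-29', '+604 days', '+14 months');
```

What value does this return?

Applying '+604 days' to 2076-09-29: counting 604 days forward gives 2078-05-26.
Adding +14 months to 2078-05-26 gives 2079-07-26.

2079-07-26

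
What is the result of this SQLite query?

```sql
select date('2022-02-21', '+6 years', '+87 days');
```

2028-05-18

Adding +6 years to 2022-02-21 gives 2028-02-21.
Applying '+87 days' to 2028-02-21: counting 87 days forward gives 2028-05-18.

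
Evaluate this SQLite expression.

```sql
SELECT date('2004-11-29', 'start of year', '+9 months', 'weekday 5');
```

`start of year` rewinds 2004-11-29 to 2004-01-01.
Adding +9 months to 2004-01-01 gives 2004-10-01.
`weekday 5` advances to the next Friday; 2004-10-01 is already a Friday, so it stays at 2004-10-01.

2004-10-01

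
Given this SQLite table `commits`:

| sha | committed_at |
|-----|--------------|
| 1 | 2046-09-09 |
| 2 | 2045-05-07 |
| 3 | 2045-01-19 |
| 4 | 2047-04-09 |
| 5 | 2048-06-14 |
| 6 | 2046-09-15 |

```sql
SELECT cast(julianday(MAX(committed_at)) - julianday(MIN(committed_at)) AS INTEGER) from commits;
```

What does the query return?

1242

MIN = 2045-01-19, MAX = 2048-06-14.
12 days remain in January 2045 after the 19th (31 − 19).
Full months from February 2045 through May 2048 contribute their day counts.
Then 14 days into June 2048.
Total: 12 + 28 + 31 + 30 + 31 + 30 + 31 + 31 + 30 + 31 + 30 + 31 + 31 + 28 + 31 + 30 + 31 + 30 + 31 + 31 + 30 + 31 + 30 + 31 + 31 + 28 + 31 + 30 + 31 + 30 + 31 + 31 + 30 + 31 + 30 + 31 + 31 + 29 + 31 + 30 + 31 + 14 = 1242.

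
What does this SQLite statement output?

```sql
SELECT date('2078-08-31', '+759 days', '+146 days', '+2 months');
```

2081-04-21

Applying '+759 days' to 2078-08-31: counting 759 days forward gives 2080-09-28.
Applying '+146 days' to 2080-09-28: counting 146 days forward gives 2081-02-21.
Adding +2 months to 2081-02-21 gives 2081-04-21.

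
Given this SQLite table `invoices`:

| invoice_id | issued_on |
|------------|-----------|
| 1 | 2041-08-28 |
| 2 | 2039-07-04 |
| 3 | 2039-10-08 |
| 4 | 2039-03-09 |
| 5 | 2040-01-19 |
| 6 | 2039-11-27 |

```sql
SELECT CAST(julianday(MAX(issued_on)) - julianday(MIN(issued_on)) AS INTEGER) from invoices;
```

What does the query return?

MIN = 2039-03-09, MAX = 2041-08-28.
22 days remain in March 2039 after the 9th (31 − 9).
Full months from April 2039 through July 2041 contribute their day counts.
Then 28 days into August 2041.
Total: 22 + 30 + 31 + 30 + 31 + 31 + 30 + 31 + 30 + 31 + 31 + 29 + 31 + 30 + 31 + 30 + 31 + 31 + 30 + 31 + 30 + 31 + 31 + 28 + 31 + 30 + 31 + 30 + 31 + 28 = 903.

903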